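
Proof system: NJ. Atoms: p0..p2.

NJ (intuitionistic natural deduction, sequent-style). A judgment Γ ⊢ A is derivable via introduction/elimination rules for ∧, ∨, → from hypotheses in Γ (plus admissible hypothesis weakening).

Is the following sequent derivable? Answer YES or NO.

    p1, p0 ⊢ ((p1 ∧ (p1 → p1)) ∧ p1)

Proof tree:
[∧I] p1, p0 ⊢ ((p1 ∧ (p1 → p1)) ∧ p1)
  [∧I] p1, p0 ⊢ (p1 ∧ (p1 → p1))
    [Ax] p1 ⊢ p1
    [→I] p0 ⊢ (p1 → p1)
      [Wk] p1, p0 ⊢ p1
        [Ax] p1 ⊢ p1
  [Ax] p1 ⊢ p1

Result: YES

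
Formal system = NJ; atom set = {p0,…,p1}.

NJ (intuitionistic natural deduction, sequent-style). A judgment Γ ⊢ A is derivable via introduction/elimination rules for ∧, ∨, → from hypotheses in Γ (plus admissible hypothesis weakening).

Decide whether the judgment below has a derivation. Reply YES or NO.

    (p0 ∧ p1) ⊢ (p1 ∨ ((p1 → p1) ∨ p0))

Derivation trace:
[∨I₂] (p0 ∧ p1) ⊢ (p1 ∨ ((p1 → p1) ∨ p0))
  [Wk] (p0 ∧ p1) ⊢ ((p1 → p1) ∨ p0)
    [∨I₁]  ⊢ ((p1 → p1) ∨ p0)
      [→I]  ⊢ (p1 → p1)
        [Ax] p1 ⊢ p1

Result: YES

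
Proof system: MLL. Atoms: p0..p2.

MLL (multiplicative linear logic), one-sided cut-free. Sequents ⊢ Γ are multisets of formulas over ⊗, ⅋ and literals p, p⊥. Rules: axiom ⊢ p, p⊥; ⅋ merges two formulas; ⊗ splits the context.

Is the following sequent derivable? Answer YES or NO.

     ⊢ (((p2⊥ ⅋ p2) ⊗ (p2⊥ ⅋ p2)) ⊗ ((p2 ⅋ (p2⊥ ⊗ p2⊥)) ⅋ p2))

Proof tree:
[⊗]  ⊢ (((p2⊥ ⅋ p2) ⊗ (p2⊥ ⅋ p2)) ⊗ ((p2 ⅋ (p2⊥ ⊗ p2⊥)) ⅋ p2))
  [⊗]  ⊢ ((p2⊥ ⅋ p2) ⊗ (p2⊥ ⅋ p2))
    [⅋]  ⊢ (p2⊥ ⅋ p2)
      [Ax]  ⊢ p2, p2⊥
    [⅋]  ⊢ (p2⊥ ⅋ p2)
      [Ax]  ⊢ p2, p2⊥
  [⅋]  ⊢ ((p2 ⅋ (p2⊥ ⊗ p2⊥)) ⅋ p2)
    [⅋]  ⊢ p2, (p2 ⅋ (p2⊥ ⊗ p2⊥))
      [⊗]  ⊢ p2, p2, (p2⊥ ⊗ p2⊥)
        [Ax]  ⊢ p2, p2⊥
        [Ax]  ⊢ p2, p2⊥

Result: YES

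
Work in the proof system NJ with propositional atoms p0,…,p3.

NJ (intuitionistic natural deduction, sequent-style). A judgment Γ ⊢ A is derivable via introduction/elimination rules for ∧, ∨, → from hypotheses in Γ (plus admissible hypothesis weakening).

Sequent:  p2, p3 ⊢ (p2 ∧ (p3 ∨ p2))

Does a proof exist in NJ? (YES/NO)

Derivation (root first):
[∧I] p2, p3 ⊢ (p2 ∧ (p3 ∨ p2))
  [Ax] p2 ⊢ p2
  [∨I₁] p3, p2 ⊢ (p3 ∨ p2)
    [Wk] p3, p2 ⊢ p3
      [Ax] p3 ⊢ p3

Result: YES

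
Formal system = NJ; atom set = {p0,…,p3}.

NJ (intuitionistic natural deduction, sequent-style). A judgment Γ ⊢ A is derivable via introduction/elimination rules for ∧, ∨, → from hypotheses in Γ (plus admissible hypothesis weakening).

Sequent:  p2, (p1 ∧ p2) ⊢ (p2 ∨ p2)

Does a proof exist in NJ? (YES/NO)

Proof tree:
[Wk] p2, (p1 ∧ p2) ⊢ (p2 ∨ p2)
  [∨I₂] p2 ⊢ (p2 ∨ p2)
    [Ax] p2 ⊢ p2

Result: YES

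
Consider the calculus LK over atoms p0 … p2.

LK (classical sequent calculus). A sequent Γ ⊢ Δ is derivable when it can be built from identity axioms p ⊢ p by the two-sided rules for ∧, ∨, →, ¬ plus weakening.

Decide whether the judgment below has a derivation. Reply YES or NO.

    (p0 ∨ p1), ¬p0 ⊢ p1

Proof tree:
[¬L] (p0 ∨ p1), ¬p0 ⊢ p1
  [∨L] (p0 ∨ p1) ⊢ p1, p0
    [Ax] p0 ⊢ p0
    [Ax] p1 ⊢ p1

Result: YES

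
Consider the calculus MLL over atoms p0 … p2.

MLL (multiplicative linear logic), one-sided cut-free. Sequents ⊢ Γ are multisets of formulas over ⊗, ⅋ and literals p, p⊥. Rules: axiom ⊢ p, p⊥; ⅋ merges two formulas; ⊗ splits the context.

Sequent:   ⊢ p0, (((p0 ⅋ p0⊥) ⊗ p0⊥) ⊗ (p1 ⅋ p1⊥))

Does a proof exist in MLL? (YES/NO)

Derivation (root first):
[⊗]  ⊢ p0, (((p0 ⅋ p0⊥) ⊗ p0⊥) ⊗ (p1 ⅋ p1⊥))
  [⊗]  ⊢ p0, ((p0 ⅋ p0⊥) ⊗ p0⊥)
    [⅋]  ⊢ (p0 ⅋ p0⊥)
      [Ax]  ⊢ p0, p0⊥
    [Ax]  ⊢ p0, p0⊥
  [⅋]  ⊢ (p1 ⅋ p1⊥)
    [Ax]  ⊢ p1, p1⊥

Result: YES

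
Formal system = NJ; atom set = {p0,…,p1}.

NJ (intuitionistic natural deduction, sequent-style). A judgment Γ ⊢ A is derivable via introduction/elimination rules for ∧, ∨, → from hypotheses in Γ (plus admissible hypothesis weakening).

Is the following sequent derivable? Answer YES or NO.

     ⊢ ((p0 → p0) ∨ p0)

Derivation (root first):
[∨I₁]  ⊢ ((p0 → p0) ∨ p0)
  [→I]  ⊢ (p0 → p0)
    [Ax] p0 ⊢ p0

Result: YES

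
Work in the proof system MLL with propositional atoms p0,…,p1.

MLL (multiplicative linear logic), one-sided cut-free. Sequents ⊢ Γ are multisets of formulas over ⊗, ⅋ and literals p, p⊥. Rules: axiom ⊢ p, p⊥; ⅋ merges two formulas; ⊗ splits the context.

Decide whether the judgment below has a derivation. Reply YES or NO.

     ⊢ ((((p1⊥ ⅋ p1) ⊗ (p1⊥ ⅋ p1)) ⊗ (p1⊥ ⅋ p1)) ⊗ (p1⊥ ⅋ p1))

Proof tree:
[⊗]  ⊢ ((((p1⊥ ⅋ p1) ⊗ (p1⊥ ⅋ p1)) ⊗ (p1⊥ ⅋ p1)) ⊗ (p1⊥ ⅋ p1))
  [⊗]  ⊢ (((p1⊥ ⅋ p1) ⊗ (p1⊥ ⅋ p1)) ⊗ (p1⊥ ⅋ p1))
    [⊗]  ⊢ ((p1⊥ ⅋ p1) ⊗ (p1⊥ ⅋ p1))
      [⅋]  ⊢ (p1⊥ ⅋ p1)
        [Ax]  ⊢ p1, p1⊥
      [⅋]  ⊢ (p1⊥ ⅋ p1)
        [Ax]  ⊢ p1, p1⊥
    [⅋]  ⊢ (p1⊥ ⅋ p1)
      [Ax]  ⊢ p1, p1⊥
  [⅋]  ⊢ (p1⊥ ⅋ p1)
    [Ax]  ⊢ p1, p1⊥

Result: YES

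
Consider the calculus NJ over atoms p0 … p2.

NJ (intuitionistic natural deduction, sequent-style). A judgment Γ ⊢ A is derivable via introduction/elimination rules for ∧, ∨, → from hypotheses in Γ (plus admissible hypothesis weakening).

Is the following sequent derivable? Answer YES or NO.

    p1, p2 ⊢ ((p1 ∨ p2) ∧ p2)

Derivation (root first):
[∧I] p1, p2 ⊢ ((p1 ∨ p2) ∧ p2)
  [∨I₁] p1 ⊢ (p1 ∨ p2)
    [Ax] p1 ⊢ p1
  [Ax] p2 ⊢ p2

Result: YES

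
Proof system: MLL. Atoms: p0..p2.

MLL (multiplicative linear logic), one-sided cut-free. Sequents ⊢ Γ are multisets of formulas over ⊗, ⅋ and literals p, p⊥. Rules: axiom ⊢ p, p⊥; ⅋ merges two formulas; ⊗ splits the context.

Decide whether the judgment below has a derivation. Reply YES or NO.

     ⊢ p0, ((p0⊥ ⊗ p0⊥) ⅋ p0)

Proof tree:
[⅋]  ⊢ p0, ((p0⊥ ⊗ p0⊥) ⅋ p0)
  [⊗]  ⊢ p0, p0, (p0⊥ ⊗ p0⊥)
    [Ax]  ⊢ p0, p0⊥
    [Ax]  ⊢ p0, p0⊥

Result: YES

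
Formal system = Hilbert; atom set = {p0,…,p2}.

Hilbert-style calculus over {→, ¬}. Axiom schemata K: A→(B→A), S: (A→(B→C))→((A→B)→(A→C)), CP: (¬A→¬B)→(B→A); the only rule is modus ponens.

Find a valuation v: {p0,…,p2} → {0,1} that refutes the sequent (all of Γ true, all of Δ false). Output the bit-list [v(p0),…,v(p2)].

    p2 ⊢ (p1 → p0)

Truth-table refutation:
  v=000: Γ:[p2=F] Δ:[(p1 → p0)=T] refutes=False
  v=001: Γ:[p2=T] Δ:[(p1 → p0)=T] refutes=False
  v=010: Γ:[p2=F] Δ:[(p1 → p0)=F] refutes=False
  v=011: Γ:[p2=T] Δ:[(p1 → p0)=F] refutes=True  ← countermodel

Result: [0, 1, 1]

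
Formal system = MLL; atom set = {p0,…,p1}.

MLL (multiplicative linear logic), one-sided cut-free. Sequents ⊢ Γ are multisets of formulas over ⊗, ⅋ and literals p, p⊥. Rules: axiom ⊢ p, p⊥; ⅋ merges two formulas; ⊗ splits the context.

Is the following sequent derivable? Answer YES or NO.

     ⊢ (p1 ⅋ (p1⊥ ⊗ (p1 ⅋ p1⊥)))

Proof tree:
[⅋]  ⊢ (p1 ⅋ (p1⊥ ⊗ (p1 ⅋ p1⊥)))
  [⊗]  ⊢ p1, (p1⊥ ⊗ (p1 ⅋ p1⊥))
    [Ax]  ⊢ p1, p1⊥
    [⅋]  ⊢ (p1 ⅋ p1⊥)
      [Ax]  ⊢ p1, p1⊥

Result: YES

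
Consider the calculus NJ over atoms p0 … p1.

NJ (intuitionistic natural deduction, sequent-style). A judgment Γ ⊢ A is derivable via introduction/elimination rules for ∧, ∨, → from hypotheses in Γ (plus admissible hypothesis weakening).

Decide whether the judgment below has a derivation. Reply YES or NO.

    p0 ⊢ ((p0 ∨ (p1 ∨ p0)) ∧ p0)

Derivation trace:
[∧I] p0 ⊢ ((p0 ∨ (p1 ∨ p0)) ∧ p0)
  [∨I₂] p0 ⊢ (p0 ∨ (p1 ∨ p0))
    [∨I₂] p0 ⊢ (p1 ∨ p0)
      [Ax] p0 ⊢ p0
  [Ax] p0 ⊢ p0

Result: YES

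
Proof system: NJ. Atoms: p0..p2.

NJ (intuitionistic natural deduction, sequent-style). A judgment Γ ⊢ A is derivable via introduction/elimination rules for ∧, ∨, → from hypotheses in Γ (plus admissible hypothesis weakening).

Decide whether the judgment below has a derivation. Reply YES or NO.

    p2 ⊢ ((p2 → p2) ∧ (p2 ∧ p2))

Proof tree:
[∧I] p2 ⊢ ((p2 → p2) ∧ (p2 ∧ p2))
  [→I]  ⊢ (p2 → p2)
    [Ax] p2 ⊢ p2
  [∧I] p2 ⊢ (p2 ∧ p2)
    [Ax] p2 ⊢ p2
    [Ax] p2 ⊢ p2

Result: YES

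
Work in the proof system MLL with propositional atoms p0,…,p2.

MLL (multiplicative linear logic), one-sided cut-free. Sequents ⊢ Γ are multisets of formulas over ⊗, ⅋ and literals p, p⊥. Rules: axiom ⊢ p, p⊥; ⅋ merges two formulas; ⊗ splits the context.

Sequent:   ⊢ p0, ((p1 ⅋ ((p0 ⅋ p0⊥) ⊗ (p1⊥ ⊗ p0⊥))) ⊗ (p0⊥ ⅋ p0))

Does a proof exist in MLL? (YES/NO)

Derivation (root first):
[⊗]  ⊢ p0, ((p1 ⅋ ((p0 ⅋ p0⊥) ⊗ (p1⊥ ⊗ p0⊥))) ⊗ (p0⊥ ⅋ p0))
  [⅋]  ⊢ p0, (p1 ⅋ ((p0 ⅋ p0⊥) ⊗ (p1⊥ ⊗ p0⊥)))
    [⊗]  ⊢ p1, p0, ((p0 ⅋ p0⊥) ⊗ (p1⊥ ⊗ p0⊥))
      [⅋]  ⊢ (p0 ⅋ p0⊥)
        [Ax]  ⊢ p0, p0⊥
      [⊗]  ⊢ p1, p0, (p1⊥ ⊗ p0⊥)
        [Ax]  ⊢ p1, p1⊥
        [Ax]  ⊢ p0, p0⊥
  [⅋]  ⊢ (p0⊥ ⅋ p0)
    [Ax]  ⊢ p0, p0⊥

Result: YES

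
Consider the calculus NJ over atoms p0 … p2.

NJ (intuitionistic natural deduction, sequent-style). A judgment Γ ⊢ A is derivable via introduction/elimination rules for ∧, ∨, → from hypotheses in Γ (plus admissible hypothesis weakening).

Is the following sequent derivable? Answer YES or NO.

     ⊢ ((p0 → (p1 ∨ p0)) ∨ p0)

Derivation (root first):
[∨I₁]  ⊢ ((p0 → (p1 ∨ p0)) ∨ p0)
  [→I]  ⊢ (p0 → (p1 ∨ p0))
    [∨I₂] p0 ⊢ (p1 ∨ p0)
      [Ax] p0 ⊢ p0

Result: YES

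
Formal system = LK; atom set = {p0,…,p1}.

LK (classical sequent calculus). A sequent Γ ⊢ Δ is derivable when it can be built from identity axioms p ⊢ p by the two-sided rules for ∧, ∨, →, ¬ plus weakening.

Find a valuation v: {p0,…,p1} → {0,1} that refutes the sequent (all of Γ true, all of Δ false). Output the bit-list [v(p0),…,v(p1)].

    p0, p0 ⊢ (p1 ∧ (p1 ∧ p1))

Search for a countermodel by truth-table:
  v=00: Γ:[p0=F, p0=F] Δ:[(p1 ∧ (p1 ∧ p1))=F] refutes=False
  v=01: Γ:[p0=F, p0=F] Δ:[(p1 ∧ (p1 ∧ p1))=T] refutes=False
  v=10: Γ:[p0=T, p0=T] Δ:[(p1 ∧ (p1 ∧ p1))=F] refutes=True  ← countermodel

Result: [1, 0]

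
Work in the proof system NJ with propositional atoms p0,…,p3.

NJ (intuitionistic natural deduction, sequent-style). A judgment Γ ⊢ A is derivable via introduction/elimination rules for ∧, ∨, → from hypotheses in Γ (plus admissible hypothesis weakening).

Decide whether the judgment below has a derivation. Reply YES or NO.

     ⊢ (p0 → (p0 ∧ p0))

Derivation trace:
[→I]  ⊢ (p0 → (p0 ∧ p0))
  [∧I] p0 ⊢ (p0 ∧ p0)
    [Ax] p0 ⊢ p0
    [Ax] p0 ⊢ p0

Result: YES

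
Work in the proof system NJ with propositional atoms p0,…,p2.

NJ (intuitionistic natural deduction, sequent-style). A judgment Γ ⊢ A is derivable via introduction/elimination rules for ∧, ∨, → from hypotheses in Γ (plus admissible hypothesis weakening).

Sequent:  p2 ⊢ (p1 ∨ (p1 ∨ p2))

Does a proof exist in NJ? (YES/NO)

Derivation (root first):
[∨I₂] p2 ⊢ (p1 ∨ (p1 ∨ p2))
  [∨I₂] p2 ⊢ (p1 ∨ p2)
    [Ax] p2 ⊢ p2

Result: YES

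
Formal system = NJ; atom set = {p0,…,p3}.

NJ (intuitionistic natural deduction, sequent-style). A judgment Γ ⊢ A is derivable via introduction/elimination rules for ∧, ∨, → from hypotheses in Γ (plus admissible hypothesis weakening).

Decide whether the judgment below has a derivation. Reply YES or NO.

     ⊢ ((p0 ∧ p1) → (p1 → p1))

Proof tree:
[→I]  ⊢ ((p0 ∧ p1) → (p1 → p1))
  [→I] (p0 ∧ p1) ⊢ (p1 → p1)
    [Wk] p1, (p0 ∧ p1) ⊢ p1
      [Ax] p1 ⊢ p1

Result: YES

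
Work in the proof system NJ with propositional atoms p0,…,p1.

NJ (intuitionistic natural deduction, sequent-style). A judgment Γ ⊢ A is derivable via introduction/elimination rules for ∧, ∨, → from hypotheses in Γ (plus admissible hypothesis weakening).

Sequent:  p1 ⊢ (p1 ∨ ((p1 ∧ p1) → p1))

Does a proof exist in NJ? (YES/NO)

Proof tree:
[∨I₂] p1 ⊢ (p1 ∨ ((p1 ∧ p1) → p1))
  [→I] p1 ⊢ ((p1 ∧ p1) → p1)
    [Wk] p1, (p1 ∧ p1) ⊢ p1
      [Ax] p1 ⊢ p1

Result: YES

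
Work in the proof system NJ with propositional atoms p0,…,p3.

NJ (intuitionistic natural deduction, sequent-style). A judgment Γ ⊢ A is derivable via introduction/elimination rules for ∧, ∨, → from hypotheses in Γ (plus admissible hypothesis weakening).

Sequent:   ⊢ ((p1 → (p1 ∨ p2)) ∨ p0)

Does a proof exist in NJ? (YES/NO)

Proof tree:
[∨I₁]  ⊢ ((p1 → (p1 ∨ p2)) ∨ p0)
  [→I]  ⊢ (p1 → (p1 ∨ p2))
    [∨I₁] p1 ⊢ (p1 ∨ p2)
      [Ax] p1 ⊢ p1

Result: YES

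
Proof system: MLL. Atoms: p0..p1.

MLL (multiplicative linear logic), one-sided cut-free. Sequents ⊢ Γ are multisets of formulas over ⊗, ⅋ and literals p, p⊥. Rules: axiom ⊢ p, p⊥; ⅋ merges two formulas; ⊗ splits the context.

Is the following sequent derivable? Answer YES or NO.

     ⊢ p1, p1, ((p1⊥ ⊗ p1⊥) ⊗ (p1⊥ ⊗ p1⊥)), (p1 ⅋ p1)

Derivation (root first):
[⅋]  ⊢ p1, p1, ((p1⊥ ⊗ p1⊥) ⊗ (p1⊥ ⊗ p1⊥)), (p1 ⅋ p1)
  [⊗]  ⊢ p1, p1, p1, p1, ((p1⊥ ⊗ p1⊥) ⊗ (p1⊥ ⊗ p1⊥))
    [⊗]  ⊢ p1, p1, (p1⊥ ⊗ p1⊥)
      [Ax]  ⊢ p1, p1⊥
      [Ax]  ⊢ p1, p1⊥
    [⊗]  ⊢ p1, p1, (p1⊥ ⊗ p1⊥)
      [Ax]  ⊢ p1, p1⊥
      [Ax]  ⊢ p1, p1⊥

Result: YES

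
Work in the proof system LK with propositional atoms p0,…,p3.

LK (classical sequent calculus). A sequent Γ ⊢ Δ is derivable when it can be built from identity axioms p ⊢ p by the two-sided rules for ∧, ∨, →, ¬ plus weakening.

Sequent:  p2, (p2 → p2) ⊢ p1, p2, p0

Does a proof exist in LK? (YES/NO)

Derivation (root first):
[→L] p2, (p2 → p2) ⊢ p1, p2, p0
  [Ax] p2 ⊢ p2
  [WR] p2 ⊢ p2, p0, p1
    [WR] p2 ⊢ p2, p0
      [Ax] p2 ⊢ p2

Result: YES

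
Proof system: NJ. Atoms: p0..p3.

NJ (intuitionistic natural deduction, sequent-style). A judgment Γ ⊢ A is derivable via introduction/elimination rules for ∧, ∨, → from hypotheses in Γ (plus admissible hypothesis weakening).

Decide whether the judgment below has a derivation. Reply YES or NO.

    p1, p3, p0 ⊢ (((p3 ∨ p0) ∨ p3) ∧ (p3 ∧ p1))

Derivation trace:
[∧I] p1, p3, p0 ⊢ (((p3 ∨ p0) ∨ p3) ∧ (p3 ∧ p1))
  [∨I₁] p0 ⊢ ((p3 ∨ p0) ∨ p3)
    [∨I₂] p0 ⊢ (p3 ∨ p0)
      [Ax] p0 ⊢ p0
  [Wk] p1, p3, p1 ⊢ (p3 ∧ p1)
    [∧I] p1, p3 ⊢ (p3 ∧ p1)
      [Ax] p3 ⊢ p3
      [Ax] p1 ⊢ p1

Result: YES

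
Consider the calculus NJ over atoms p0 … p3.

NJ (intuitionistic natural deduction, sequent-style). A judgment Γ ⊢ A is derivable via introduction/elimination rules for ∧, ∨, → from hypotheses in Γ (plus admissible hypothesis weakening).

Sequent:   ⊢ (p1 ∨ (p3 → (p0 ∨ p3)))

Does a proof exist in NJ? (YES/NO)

Derivation trace:
[∨I₂]  ⊢ (p1 ∨ (p3 → (p0 ∨ p3)))
  [→I]  ⊢ (p3 → (p0 ∨ p3))
    [∨I₂] p3 ⊢ (p0 ∨ p3)
      [Ax] p3 ⊢ p3

Result: YES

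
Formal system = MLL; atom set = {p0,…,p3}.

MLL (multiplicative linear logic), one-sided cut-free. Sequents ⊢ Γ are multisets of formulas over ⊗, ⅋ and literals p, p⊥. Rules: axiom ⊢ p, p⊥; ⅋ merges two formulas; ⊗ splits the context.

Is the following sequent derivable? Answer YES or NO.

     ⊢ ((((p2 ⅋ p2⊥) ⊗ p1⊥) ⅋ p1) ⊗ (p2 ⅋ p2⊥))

Derivation trace:
[⊗]  ⊢ ((((p2 ⅋ p2⊥) ⊗ p1⊥) ⅋ p1) ⊗ (p2 ⅋ p2⊥))
  [⅋]  ⊢ (((p2 ⅋ p2⊥) ⊗ p1⊥) ⅋ p1)
    [⊗]  ⊢ p1, ((p2 ⅋ p2⊥) ⊗ p1⊥)
      [⅋]  ⊢ (p2 ⅋ p2⊥)
        [Ax]  ⊢ p2, p2⊥
      [Ax]  ⊢ p1, p1⊥
  [⅋]  ⊢ (p2 ⅋ p2⊥)
    [Ax]  ⊢ p2, p2⊥

Result: YES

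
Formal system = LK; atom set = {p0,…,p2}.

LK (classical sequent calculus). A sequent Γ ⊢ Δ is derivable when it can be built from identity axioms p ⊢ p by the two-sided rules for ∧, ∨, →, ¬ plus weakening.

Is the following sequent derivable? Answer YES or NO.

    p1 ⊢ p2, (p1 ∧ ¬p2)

Derivation (root first):
[∧R] p1 ⊢ p2, (p1 ∧ ¬p2)
  [Ax] p1 ⊢ p1
  [¬R]  ⊢ p2, ¬p2
    [Ax] p2 ⊢ p2

Result: YES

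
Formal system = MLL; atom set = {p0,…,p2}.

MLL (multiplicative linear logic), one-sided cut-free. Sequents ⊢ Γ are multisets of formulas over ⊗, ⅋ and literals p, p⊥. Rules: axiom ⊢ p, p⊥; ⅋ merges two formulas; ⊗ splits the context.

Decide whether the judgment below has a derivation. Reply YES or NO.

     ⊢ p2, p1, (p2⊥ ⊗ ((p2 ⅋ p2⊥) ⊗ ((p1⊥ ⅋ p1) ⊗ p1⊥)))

Proof tree:
[⊗]  ⊢ p2, p1, (p2⊥ ⊗ ((p2 ⅋ p2⊥) ⊗ ((p1⊥ ⅋ p1) ⊗ p1⊥)))
  [Ax]  ⊢ p2, p2⊥
  [⊗]  ⊢ p1, ((p2 ⅋ p2⊥) ⊗ ((p1⊥ ⅋ p1) ⊗ p1⊥))
    [⅋]  ⊢ (p2 ⅋ p2⊥)
      [Ax]  ⊢ p2, p2⊥
    [⊗]  ⊢ p1, ((p1⊥ ⅋ p1) ⊗ p1⊥)
      [⅋]  ⊢ (p1⊥ ⅋ p1)
        [Ax]  ⊢ p1, p1⊥
      [Ax]  ⊢ p1, p1⊥

Result: YES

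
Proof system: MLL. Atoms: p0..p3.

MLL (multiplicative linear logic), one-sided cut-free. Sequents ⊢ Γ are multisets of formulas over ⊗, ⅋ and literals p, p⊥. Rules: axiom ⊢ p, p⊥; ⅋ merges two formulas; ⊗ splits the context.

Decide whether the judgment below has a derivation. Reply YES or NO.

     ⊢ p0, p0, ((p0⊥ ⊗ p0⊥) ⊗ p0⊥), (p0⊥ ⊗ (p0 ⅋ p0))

Derivation (root first):
[⊗]  ⊢ p0, p0, ((p0⊥ ⊗ p0⊥) ⊗ p0⊥), (p0⊥ ⊗ (p0 ⅋ p0))
  [Ax]  ⊢ p0, p0⊥
  [⅋]  ⊢ p0, ((p0⊥ ⊗ p0⊥) ⊗ p0⊥), (p0 ⅋ p0)
    [⊗]  ⊢ p0, p0, p0, ((p0⊥ ⊗ p0⊥) ⊗ p0⊥)
      [⊗]  ⊢ p0, p0, (p0⊥ ⊗ p0⊥)
        [Ax]  ⊢ p0, p0⊥
        [Ax]  ⊢ p0, p0⊥
      [Ax]  ⊢ p0, p0⊥

Result: YES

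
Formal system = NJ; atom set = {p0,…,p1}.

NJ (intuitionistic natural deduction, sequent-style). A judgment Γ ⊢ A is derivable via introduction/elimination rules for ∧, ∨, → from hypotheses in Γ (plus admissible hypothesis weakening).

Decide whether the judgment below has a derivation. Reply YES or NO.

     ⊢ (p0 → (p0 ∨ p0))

Derivation trace:
[→I]  ⊢ (p0 → (p0 ∨ p0))
  [∨I₂] p0 ⊢ (p0 ∨ p0)
    [Ax] p0 ⊢ p0

Result: YES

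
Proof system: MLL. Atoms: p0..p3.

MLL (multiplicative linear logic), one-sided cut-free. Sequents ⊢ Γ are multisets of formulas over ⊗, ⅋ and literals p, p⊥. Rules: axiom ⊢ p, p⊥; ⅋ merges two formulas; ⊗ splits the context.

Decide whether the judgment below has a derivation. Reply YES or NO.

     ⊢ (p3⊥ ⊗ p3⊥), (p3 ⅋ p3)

Derivation trace:
[⅋]  ⊢ (p3⊥ ⊗ p3⊥), (p3 ⅋ p3)
  [⊗]  ⊢ p3, p3, (p3⊥ ⊗ p3⊥)
    [Ax]  ⊢ p3, p3⊥
    [Ax]  ⊢ p3, p3⊥

Result: YES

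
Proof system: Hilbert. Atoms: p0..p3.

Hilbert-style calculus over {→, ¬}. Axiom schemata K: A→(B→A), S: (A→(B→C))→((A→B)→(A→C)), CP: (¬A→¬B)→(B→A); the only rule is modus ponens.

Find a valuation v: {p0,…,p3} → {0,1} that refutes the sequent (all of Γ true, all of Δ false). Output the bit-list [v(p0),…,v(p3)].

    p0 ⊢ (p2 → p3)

Search for a countermodel by truth-table:
  v=0000: Γ:[p0=F] Δ:[(p2 → p3)=T] refutes=False
  v=0001: Γ:[p0=F] Δ:[(p2 → p3)=T] refutes=False
  v=0010: Γ:[p0=F] Δ:[(p2 → p3)=F] refutes=False
  v=0011: Γ:[p0=F] Δ:[(p2 → p3)=T] refutes=False
  v=0100: Γ:[p0=F] Δ:[(p2 → p3)=T] refutes=False
  v=0101: Γ:[p0=F] Δ:[(p2 → p3)=T] refutes=False
  v=0110: Γ:[p0=F] Δ:[(p2 → p3)=F] refutes=False
  v=0111: Γ:[p0=F] Δ:[(p2 → p3)=T] refutes=False
  v=1000: Γ:[p0=T] Δ:[(p2 → p3)=T] refutes=False
  v=1001: Γ:[p0=T] Δ:[(p2 → p3)=T] refutes=False
  v=1010: Γ:[p0=T] Δ:[(p2 → p3)=F] refutes=True  ← countermodel

Result: [1, 0, 1, 0]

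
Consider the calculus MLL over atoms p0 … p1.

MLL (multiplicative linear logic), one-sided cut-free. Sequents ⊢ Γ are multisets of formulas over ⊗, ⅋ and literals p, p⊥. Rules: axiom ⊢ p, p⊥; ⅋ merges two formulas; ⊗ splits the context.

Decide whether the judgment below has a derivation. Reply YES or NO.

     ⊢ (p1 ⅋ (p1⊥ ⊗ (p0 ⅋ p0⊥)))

Proof tree:
[⅋]  ⊢ (p1 ⅋ (p1⊥ ⊗ (p0 ⅋ p0⊥)))
  [⊗]  ⊢ p1, (p1⊥ ⊗ (p0 ⅋ p0⊥))
    [Ax]  ⊢ p1, p1⊥
    [⅋]  ⊢ (p0 ⅋ p0⊥)
      [Ax]  ⊢ p0, p0⊥

Result: YES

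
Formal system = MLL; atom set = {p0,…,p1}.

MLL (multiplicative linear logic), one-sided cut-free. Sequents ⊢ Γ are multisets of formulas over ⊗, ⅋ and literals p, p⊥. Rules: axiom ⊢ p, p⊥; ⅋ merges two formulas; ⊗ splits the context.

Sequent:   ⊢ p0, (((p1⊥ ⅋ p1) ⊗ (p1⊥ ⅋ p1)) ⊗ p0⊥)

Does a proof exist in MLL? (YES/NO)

Derivation (root first):
[⊗]  ⊢ p0, (((p1⊥ ⅋ p1) ⊗ (p1⊥ ⅋ p1)) ⊗ p0⊥)
  [⊗]  ⊢ ((p1⊥ ⅋ p1) ⊗ (p1⊥ ⅋ p1))
    [⅋]  ⊢ (p1⊥ ⅋ p1)
      [Ax]  ⊢ p1, p1⊥
    [⅋]  ⊢ (p1⊥ ⅋ p1)
      [Ax]  ⊢ p1, p1⊥
  [Ax]  ⊢ p0, p0⊥

Result: YES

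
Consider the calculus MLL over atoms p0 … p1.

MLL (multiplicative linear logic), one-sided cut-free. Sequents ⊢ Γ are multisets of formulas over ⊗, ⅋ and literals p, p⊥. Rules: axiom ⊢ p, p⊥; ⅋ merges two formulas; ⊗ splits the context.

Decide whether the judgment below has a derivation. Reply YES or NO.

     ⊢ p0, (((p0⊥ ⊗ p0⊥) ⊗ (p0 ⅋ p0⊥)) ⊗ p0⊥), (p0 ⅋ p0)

Proof tree:
[⅋]  ⊢ p0, (((p0⊥ ⊗ p0⊥) ⊗ (p0 ⅋ p0⊥)) ⊗ p0⊥), (p0 ⅋ p0)
  [⊗]  ⊢ p0, p0, p0, (((p0⊥ ⊗ p0⊥) ⊗ (p0 ⅋ p0⊥)) ⊗ p0⊥)
    [⊗]  ⊢ p0, p0, ((p0⊥ ⊗ p0⊥) ⊗ (p0 ⅋ p0⊥))
      [⊗]  ⊢ p0, p0, (p0⊥ ⊗ p0⊥)
        [Ax]  ⊢ p0, p0⊥
        [Ax]  ⊢ p0, p0⊥
      [⅋]  ⊢ (p0 ⅋ p0⊥)
        [Ax]  ⊢ p0, p0⊥
    [Ax]  ⊢ p0, p0⊥

Result: YES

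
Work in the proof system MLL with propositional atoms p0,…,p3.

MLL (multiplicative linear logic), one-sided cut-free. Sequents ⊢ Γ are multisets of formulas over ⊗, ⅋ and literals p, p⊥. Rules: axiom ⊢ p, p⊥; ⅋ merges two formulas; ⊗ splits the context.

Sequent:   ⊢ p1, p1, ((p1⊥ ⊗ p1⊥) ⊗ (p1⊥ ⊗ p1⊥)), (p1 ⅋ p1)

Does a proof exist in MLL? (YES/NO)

Proof tree:
[⅋]  ⊢ p1, p1, ((p1⊥ ⊗ p1⊥) ⊗ (p1⊥ ⊗ p1⊥)), (p1 ⅋ p1)
  [⊗]  ⊢ p1, p1, p1, p1, ((p1⊥ ⊗ p1⊥) ⊗ (p1⊥ ⊗ p1⊥))
    [⊗]  ⊢ p1, p1, (p1⊥ ⊗ p1⊥)
      [Ax]  ⊢ p1, p1⊥
      [Ax]  ⊢ p1, p1⊥
    [⊗]  ⊢ p1, p1, (p1⊥ ⊗ p1⊥)
      [Ax]  ⊢ p1, p1⊥
      [Ax]  ⊢ p1, p1⊥

Result: YES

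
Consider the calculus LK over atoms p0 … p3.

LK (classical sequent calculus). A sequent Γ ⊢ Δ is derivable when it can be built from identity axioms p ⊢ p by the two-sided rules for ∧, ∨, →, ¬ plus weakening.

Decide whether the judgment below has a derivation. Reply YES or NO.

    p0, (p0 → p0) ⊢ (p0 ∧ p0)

Proof tree:
[→L] p0, (p0 → p0) ⊢ (p0 ∧ p0)
  [Ax] p0 ⊢ p0
  [∧R] p0 ⊢ (p0 ∧ p0)
    [Ax] p0 ⊢ p0
    [Ax] p0 ⊢ p0

Result: YES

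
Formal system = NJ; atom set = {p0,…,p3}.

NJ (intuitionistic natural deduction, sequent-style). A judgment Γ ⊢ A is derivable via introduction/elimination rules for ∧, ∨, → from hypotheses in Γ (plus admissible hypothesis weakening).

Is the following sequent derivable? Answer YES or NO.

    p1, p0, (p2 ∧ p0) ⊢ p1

Derivation (root first):
[Wk] p1, p0, (p2 ∧ p0) ⊢ p1
  [Wk] p1, p0 ⊢ p1
    [Ax] p1 ⊢ p1

Result: YES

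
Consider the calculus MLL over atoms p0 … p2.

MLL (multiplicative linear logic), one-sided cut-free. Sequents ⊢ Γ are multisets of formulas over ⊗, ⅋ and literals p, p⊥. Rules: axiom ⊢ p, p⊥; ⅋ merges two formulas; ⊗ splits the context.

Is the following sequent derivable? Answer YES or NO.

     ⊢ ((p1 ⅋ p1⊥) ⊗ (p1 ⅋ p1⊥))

Proof tree:
[⊗]  ⊢ ((p1 ⅋ p1⊥) ⊗ (p1 ⅋ p1⊥))
  [⅋]  ⊢ (p1 ⅋ p1⊥)
    [Ax]  ⊢ p1, p1⊥
  [⅋]  ⊢ (p1 ⅋ p1⊥)
    [Ax]  ⊢ p1, p1⊥

Result: YES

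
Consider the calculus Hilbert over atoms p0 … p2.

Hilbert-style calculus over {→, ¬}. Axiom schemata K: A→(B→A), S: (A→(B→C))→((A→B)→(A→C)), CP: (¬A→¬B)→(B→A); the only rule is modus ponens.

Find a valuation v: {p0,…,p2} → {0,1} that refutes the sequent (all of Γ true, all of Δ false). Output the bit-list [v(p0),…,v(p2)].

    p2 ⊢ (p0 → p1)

Truth-table refutation:
  v=000: Γ:[p2=F] Δ:[(p0 → p1)=T] refutes=False
  v=001: Γ:[p2=T] Δ:[(p0 → p1)=T] refutes=False
  v=010: Γ:[p2=F] Δ:[(p0 → p1)=T] refutes=False
  v=011: Γ:[p2=T] Δ:[(p0 → p1)=T] refutes=False
  v=100: Γ:[p2=F] Δ:[(p0 → p1)=F] refutes=False
  v=101: Γ:[p2=T] Δ:[(p0 → p1)=F] refutes=True  ← countermodel

Result: [1, 0, 1]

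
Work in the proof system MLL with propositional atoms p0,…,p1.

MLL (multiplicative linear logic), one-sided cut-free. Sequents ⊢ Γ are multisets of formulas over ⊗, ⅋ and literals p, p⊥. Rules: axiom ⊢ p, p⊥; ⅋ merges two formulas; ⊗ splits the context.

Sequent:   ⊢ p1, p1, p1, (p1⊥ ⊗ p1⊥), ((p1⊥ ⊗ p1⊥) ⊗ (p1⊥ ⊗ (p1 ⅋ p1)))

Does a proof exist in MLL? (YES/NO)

Derivation trace:
[⊗]  ⊢ p1, p1, p1, (p1⊥ ⊗ p1⊥), ((p1⊥ ⊗ p1⊥) ⊗ (p1⊥ ⊗ (p1 ⅋ p1)))
  [⊗]  ⊢ p1, p1, (p1⊥ ⊗ p1⊥)
    [Ax]  ⊢ p1, p1⊥
    [Ax]  ⊢ p1, p1⊥
  [⊗]  ⊢ p1, (p1⊥ ⊗ p1⊥), (p1⊥ ⊗ (p1 ⅋ p1))
    [Ax]  ⊢ p1, p1⊥
    [⅋]  ⊢ (p1⊥ ⊗ p1⊥), (p1 ⅋ p1)
      [⊗]  ⊢ p1, p1, (p1⊥ ⊗ p1⊥)
        [Ax]  ⊢ p1, p1⊥
        [Ax]  ⊢ p1, p1⊥

Result: YES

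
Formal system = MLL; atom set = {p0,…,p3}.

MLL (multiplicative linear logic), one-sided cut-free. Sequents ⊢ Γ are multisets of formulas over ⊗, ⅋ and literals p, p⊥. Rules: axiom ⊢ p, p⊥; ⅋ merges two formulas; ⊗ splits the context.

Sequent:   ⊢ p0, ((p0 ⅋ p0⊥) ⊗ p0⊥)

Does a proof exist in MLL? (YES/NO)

Proof tree:
[⊗]  ⊢ p0, ((p0 ⅋ p0⊥) ⊗ p0⊥)
  [⅋]  ⊢ (p0 ⅋ p0⊥)
    [Ax]  ⊢ p0, p0⊥
  [Ax]  ⊢ p0, p0⊥

Result: YES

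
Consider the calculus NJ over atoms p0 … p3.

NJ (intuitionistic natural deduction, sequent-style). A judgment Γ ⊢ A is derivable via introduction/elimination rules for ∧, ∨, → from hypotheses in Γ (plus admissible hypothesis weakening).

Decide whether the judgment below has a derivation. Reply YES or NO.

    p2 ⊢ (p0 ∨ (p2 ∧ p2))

Derivation trace:
[∨I₂] p2 ⊢ (p0 ∨ (p2 ∧ p2))
  [∧I] p2 ⊢ (p2 ∧ p2)
    [Ax] p2 ⊢ p2
    [Ax] p2 ⊢ p2

Result: YES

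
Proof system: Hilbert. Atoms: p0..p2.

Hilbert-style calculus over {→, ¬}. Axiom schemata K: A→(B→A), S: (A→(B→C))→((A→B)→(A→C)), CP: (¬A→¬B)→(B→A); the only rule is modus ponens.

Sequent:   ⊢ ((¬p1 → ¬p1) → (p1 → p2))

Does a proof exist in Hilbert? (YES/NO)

Enumerate valuations to refute Γ ⊢ Δ:
  v=000: Γ:[] Δ:[((¬p1 → ¬p1) → (p1 → p2))=T] refutes=False
  v=001: Γ:[] Δ:[((¬p1 → ¬p1) → (p1 → p2))=T] refutes=False
  v=010: Γ:[] Δ:[((¬p1 → ¬p1) → (p1 → p2))=F] refutes=True  ← countermodel

Result: NO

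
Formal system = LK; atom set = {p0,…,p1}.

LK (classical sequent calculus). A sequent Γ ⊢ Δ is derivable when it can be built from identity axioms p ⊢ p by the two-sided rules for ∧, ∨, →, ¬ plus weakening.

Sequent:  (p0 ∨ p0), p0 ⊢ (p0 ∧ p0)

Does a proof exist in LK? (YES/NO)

Derivation (root first):
[∧R] (p0 ∨ p0), p0 ⊢ (p0 ∧ p0)
  [∨L] (p0 ∨ p0) ⊢ p0
    [Ax] p0 ⊢ p0
    [Ax] p0 ⊢ p0
  [Ax] p0 ⊢ p0

Result: YES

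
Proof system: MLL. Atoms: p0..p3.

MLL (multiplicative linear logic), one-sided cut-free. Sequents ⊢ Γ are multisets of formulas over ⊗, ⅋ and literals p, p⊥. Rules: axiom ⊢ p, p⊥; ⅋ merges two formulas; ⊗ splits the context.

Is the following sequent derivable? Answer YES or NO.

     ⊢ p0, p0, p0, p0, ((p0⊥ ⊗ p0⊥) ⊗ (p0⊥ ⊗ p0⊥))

Derivation (root first):
[⊗]  ⊢ p0, p0, p0, p0, ((p0⊥ ⊗ p0⊥) ⊗ (p0⊥ ⊗ p0⊥))
  [⊗]  ⊢ p0, p0, (p0⊥ ⊗ p0⊥)
    [Ax]  ⊢ p0, p0⊥
    [Ax]  ⊢ p0, p0⊥
  [⊗]  ⊢ p0, p0, (p0⊥ ⊗ p0⊥)
    [Ax]  ⊢ p0, p0⊥
    [Ax]  ⊢ p0, p0⊥

Result: YES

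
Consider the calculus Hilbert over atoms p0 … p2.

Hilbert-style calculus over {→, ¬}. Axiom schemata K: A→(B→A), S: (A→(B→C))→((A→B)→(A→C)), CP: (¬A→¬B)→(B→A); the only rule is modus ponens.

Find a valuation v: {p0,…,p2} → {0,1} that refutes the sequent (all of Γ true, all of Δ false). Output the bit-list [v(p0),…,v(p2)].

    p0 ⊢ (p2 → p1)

Enumerate valuations to refute Γ ⊢ Δ:
  v=000: Γ:[p0=F] Δ:[(p2 → p1)=T] refutes=False
  v=001: Γ:[p0=F] Δ:[(p2 → p1)=F] refutes=False
  v=010: Γ:[p0=F] Δ:[(p2 → p1)=T] refutes=False
  v=011: Γ:[p0=F] Δ:[(p2 → p1)=T] refutes=False
  v=100: Γ:[p0=T] Δ:[(p2 → p1)=T] refutes=False
  v=101: Γ:[p0=T] Δ:[(p2 → p1)=F] refutes=True  ← countermodel

Result: [1, 0, 1]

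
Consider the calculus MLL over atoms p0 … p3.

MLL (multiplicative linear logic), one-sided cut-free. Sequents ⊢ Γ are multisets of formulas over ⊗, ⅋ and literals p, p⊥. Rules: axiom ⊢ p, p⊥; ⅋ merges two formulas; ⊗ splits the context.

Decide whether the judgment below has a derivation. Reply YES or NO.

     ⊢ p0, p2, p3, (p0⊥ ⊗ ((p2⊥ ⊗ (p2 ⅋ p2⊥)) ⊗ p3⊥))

Derivation trace:
[⊗]  ⊢ p0, p2, p3, (p0⊥ ⊗ ((p2⊥ ⊗ (p2 ⅋ p2⊥)) ⊗ p3⊥))
  [Ax]  ⊢ p0, p0⊥
  [⊗]  ⊢ p2, p3, ((p2⊥ ⊗ (p2 ⅋ p2⊥)) ⊗ p3⊥)
    [⊗]  ⊢ p2, (p2⊥ ⊗ (p2 ⅋ p2⊥))
      [Ax]  ⊢ p2, p2⊥
      [⅋]  ⊢ (p2 ⅋ p2⊥)
        [Ax]  ⊢ p2, p2⊥
    [Ax]  ⊢ p3, p3⊥

Result: YES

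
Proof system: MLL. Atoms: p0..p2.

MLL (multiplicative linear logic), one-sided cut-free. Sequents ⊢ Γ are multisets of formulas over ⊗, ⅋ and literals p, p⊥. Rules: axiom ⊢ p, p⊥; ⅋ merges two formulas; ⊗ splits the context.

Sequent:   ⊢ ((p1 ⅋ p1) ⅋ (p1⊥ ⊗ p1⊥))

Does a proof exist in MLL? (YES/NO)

Derivation trace:
[⅋]  ⊢ ((p1 ⅋ p1) ⅋ (p1⊥ ⊗ p1⊥))
  [⅋]  ⊢ (p1⊥ ⊗ p1⊥), (p1 ⅋ p1)
    [⊗]  ⊢ p1, p1, (p1⊥ ⊗ p1⊥)
      [Ax]  ⊢ p1, p1⊥
      [Ax]  ⊢ p1, p1⊥

Result: YES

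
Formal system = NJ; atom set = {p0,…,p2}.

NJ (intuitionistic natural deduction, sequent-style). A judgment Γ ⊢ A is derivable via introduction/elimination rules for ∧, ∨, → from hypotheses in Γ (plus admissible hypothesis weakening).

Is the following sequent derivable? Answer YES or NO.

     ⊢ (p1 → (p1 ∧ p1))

Derivation (root first):
[→I]  ⊢ (p1 → (p1 ∧ p1))
  [∧I] p1 ⊢ (p1 ∧ p1)
    [Ax] p1 ⊢ p1
    [Ax] p1 ⊢ p1

Result: YES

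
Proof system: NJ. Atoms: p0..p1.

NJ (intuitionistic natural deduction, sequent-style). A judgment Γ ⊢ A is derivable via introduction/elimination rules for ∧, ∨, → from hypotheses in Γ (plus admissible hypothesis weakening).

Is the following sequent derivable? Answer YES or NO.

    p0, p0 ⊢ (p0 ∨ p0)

Proof tree:
[Wk] p0, p0 ⊢ (p0 ∨ p0)
  [∨I₂] p0 ⊢ (p0 ∨ p0)
    [Ax] p0 ⊢ p0

Result: YES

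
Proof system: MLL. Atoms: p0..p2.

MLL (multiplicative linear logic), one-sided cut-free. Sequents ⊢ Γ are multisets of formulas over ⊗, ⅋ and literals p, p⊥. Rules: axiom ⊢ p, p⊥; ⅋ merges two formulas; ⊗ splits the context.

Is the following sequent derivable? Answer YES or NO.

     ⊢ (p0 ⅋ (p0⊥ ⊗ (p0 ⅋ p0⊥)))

Proof tree:
[⅋]  ⊢ (p0 ⅋ (p0⊥ ⊗ (p0 ⅋ p0⊥)))
  [⊗]  ⊢ p0, (p0⊥ ⊗ (p0 ⅋ p0⊥))
    [Ax]  ⊢ p0, p0⊥
    [⅋]  ⊢ (p0 ⅋ p0⊥)
      [Ax]  ⊢ p0, p0⊥

Result: YES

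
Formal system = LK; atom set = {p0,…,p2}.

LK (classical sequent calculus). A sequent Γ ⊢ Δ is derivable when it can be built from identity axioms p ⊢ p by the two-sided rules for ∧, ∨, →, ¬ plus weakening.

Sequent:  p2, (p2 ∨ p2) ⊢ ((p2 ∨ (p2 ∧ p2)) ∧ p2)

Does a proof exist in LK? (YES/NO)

Proof tree:
[∧R] p2, (p2 ∨ p2) ⊢ ((p2 ∨ (p2 ∧ p2)) ∧ p2)
  [∨R] p2 ⊢ (p2 ∨ (p2 ∧ p2))
    [∧R] p2 ⊢ p2, (p2 ∧ p2)
      [Ax] p2 ⊢ p2
      [WR] p2 ⊢ p2, p2
        [Ax] p2 ⊢ p2
  [∨L] (p2 ∨ p2) ⊢ p2
    [Ax] p2 ⊢ p2
    [WR] p2 ⊢ p2, p2
      [Ax] p2 ⊢ p2

Result: YES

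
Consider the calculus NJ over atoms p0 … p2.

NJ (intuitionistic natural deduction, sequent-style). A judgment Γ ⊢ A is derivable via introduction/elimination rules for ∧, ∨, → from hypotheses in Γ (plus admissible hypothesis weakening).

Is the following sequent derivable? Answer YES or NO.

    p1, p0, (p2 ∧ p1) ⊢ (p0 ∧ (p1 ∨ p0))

Derivation (root first):
[Wk] p1, p0, (p2 ∧ p1) ⊢ (p0 ∧ (p1 ∨ p0))
  [∧I] p1, p0 ⊢ (p0 ∧ (p1 ∨ p0))
    [Ax] p0 ⊢ p0
    [Wk] p1, p0 ⊢ (p1 ∨ p0)
      [∨I₁] p1 ⊢ (p1 ∨ p0)
        [Ax] p1 ⊢ p1

Result: YES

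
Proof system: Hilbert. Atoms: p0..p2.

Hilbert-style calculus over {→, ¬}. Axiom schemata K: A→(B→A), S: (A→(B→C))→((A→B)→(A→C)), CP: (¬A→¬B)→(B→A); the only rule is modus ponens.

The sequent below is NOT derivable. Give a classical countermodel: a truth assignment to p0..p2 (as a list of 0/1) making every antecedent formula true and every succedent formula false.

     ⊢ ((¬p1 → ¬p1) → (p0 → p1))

Truth-table refutation:
  v=000: Γ:[] Δ:[((¬p1 → ¬p1) → (p0 → p1))=T] refutes=False
  v=001: Γ:[] Δ:[((¬p1 → ¬p1) → (p0 → p1))=T] refutes=False
  v=010: Γ:[] Δ:[((¬p1 → ¬p1) → (p0 → p1))=T] refutes=False
  v=011: Γ:[] Δ:[((¬p1 → ¬p1) → (p0 → p1))=T] refutes=False
  v=100: Γ:[] Δ:[((¬p1 → ¬p1) → (p0 → p1))=F] refutes=True  ← countermodel

Result: [1, 0, 0]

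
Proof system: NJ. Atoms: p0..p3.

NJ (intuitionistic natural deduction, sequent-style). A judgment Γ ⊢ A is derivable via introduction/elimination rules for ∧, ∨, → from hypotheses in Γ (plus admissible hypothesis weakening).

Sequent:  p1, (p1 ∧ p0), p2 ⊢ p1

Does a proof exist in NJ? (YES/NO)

Derivation (root first):
[Wk] p1, (p1 ∧ p0), p2 ⊢ p1
  [Wk] p1, (p1 ∧ p0) ⊢ p1
    [Ax] p1 ⊢ p1

Result: YES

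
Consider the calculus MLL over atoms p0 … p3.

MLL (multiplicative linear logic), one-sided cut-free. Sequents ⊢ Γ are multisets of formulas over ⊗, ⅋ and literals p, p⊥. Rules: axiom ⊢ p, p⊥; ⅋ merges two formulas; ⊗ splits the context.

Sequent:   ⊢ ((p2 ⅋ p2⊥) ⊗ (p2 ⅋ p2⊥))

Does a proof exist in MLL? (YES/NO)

Derivation trace:
[⊗]  ⊢ ((p2 ⅋ p2⊥) ⊗ (p2 ⅋ p2⊥))
  [⅋]  ⊢ (p2 ⅋ p2⊥)
    [Ax]  ⊢ p2, p2⊥
  [⅋]  ⊢ (p2 ⅋ p2⊥)
    [Ax]  ⊢ p2, p2⊥

Result: YES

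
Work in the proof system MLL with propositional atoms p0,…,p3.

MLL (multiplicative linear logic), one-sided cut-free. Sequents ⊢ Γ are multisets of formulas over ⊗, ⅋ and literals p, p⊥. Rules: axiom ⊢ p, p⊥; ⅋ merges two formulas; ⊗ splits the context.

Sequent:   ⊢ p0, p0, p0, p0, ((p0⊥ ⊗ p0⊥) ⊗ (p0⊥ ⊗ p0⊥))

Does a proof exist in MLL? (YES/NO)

Derivation (root first):
[⊗]  ⊢ p0, p0, p0, p0, ((p0⊥ ⊗ p0⊥) ⊗ (p0⊥ ⊗ p0⊥))
  [⊗]  ⊢ p0, p0, (p0⊥ ⊗ p0⊥)
    [Ax]  ⊢ p0, p0⊥
    [Ax]  ⊢ p0, p0⊥
  [⊗]  ⊢ p0, p0, (p0⊥ ⊗ p0⊥)
    [Ax]  ⊢ p0, p0⊥
    [Ax]  ⊢ p0, p0⊥

Result: YES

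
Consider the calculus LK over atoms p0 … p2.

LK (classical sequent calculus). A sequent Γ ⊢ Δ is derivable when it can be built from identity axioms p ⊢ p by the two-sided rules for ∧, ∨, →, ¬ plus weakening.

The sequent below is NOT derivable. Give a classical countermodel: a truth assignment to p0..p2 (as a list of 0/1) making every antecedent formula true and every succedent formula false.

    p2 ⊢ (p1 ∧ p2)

Search for a countermodel by truth-table:
  v=000: Γ:[p2=F] Δ:[(p1 ∧ p2)=F] refutes=False
  v=001: Γ:[p2=T] Δ:[(p1 ∧ p2)=F] refutes=True  ← countermodel

Result: [0, 0, 1]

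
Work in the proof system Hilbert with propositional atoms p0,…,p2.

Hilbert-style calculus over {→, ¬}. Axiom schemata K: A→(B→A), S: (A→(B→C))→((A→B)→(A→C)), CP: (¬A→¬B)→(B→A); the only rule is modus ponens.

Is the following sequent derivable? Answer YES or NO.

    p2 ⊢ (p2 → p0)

Search for a countermodel by truth-table:
  v=000: Γ:[p2=F] Δ:[(p2 → p0)=T] refutes=False
  v=001: Γ:[p2=T] Δ:[(p2 → p0)=F] refutes=True  ← countermodel

Result: NO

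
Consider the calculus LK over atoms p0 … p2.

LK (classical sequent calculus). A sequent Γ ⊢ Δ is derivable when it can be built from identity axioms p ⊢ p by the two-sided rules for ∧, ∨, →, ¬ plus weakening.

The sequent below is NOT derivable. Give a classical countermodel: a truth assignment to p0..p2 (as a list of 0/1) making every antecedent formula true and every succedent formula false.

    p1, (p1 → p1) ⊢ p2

Truth-table refutation:
  v=000: Γ:[p1=F, (p1 → p1)=T] Δ:[p2=F] refutes=False
  v=001: Γ:[p1=F, (p1 → p1)=T] Δ:[p2=T] refutes=False
  v=010: Γ:[p1=T, (p1 → p1)=T] Δ:[p2=F] refutes=True  ← countermodel

Result: [0, 1, 0]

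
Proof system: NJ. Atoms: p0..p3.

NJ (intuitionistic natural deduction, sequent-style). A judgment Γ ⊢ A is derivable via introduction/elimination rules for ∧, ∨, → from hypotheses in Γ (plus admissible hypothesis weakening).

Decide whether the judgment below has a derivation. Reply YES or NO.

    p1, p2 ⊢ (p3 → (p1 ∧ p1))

Derivation (root first):
[→I] p1, p2 ⊢ (p3 → (p1 ∧ p1))
  [∧I] p1, p2, p3 ⊢ (p1 ∧ p1)
    [Wk] p1, p3, p2 ⊢ p1
      [Wk] p1, p3 ⊢ p1
        [Ax] p1 ⊢ p1
    [Wk] p1, p3, p2 ⊢ p1
      [Wk] p1, p3 ⊢ p1
        [Ax] p1 ⊢ p1

Result: YES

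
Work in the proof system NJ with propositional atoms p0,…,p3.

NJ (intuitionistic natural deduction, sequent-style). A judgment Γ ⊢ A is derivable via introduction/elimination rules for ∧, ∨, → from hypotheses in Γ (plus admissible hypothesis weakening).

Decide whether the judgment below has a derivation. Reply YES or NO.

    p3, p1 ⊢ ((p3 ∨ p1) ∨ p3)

Derivation trace:
[∨I₁] p3, p1 ⊢ ((p3 ∨ p1) ∨ p3)
  [∨I₁] p3, p1 ⊢ (p3 ∨ p1)
    [Wk] p3, p1 ⊢ p3
      [Ax] p3 ⊢ p3

Result: YES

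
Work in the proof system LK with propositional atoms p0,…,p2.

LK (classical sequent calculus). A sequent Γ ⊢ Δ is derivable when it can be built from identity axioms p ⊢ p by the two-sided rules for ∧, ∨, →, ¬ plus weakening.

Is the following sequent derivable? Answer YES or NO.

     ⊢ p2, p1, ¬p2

Derivation (root first):
[¬R]  ⊢ p2, p1, ¬p2
  [WR] p2 ⊢ p2, p1
    [Ax] p2 ⊢ p2

Result: YES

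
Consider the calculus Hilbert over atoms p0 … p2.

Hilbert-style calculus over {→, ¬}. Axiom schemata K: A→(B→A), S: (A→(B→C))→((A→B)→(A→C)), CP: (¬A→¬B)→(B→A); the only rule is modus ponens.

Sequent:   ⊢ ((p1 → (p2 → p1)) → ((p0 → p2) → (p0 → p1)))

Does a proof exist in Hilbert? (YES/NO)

Enumerate valuations to refute Γ ⊢ Δ:
  v=000: Γ:[] Δ:[((p1 → (p2 → p1)) → ((p0 → p2) → (p0 → p1)))=T] refutes=False
  v=001: Γ:[] Δ:[((p1 → (p2 → p1)) → ((p0 → p2) → (p0 → p1)))=T] refutes=False
  v=010: Γ:[] Δ:[((p1 → (p2 → p1)) → ((p0 → p2) → (p0 → p1)))=T] refutes=False
  v=011: Γ:[] Δ:[((p1 → (p2 → p1)) → ((p0 → p2) → (p0 → p1)))=T] refutes=False
  v=100: Γ:[] Δ:[((p1 → (p2 → p1)) → ((p0 → p2) → (p0 → p1)))=T] refutes=False
  v=101: Γ:[] Δ:[((p1 → (p2 → p1)) → ((p0 → p2) → (p0 → p1)))=F] refutes=True  ← countermodel

Result: NO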